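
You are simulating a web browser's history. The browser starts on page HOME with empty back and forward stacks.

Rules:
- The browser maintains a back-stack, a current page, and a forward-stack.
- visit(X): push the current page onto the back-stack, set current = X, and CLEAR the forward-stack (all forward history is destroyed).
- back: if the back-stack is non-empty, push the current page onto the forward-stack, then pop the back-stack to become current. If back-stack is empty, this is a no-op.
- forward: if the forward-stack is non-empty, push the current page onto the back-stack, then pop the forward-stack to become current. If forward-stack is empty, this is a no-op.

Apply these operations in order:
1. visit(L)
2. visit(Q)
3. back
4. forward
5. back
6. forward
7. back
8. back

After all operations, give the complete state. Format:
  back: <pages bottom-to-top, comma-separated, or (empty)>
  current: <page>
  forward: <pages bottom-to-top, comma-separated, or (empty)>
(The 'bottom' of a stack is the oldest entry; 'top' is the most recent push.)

Answer: back: (empty)
current: HOME
forward: Q,L

Derivation:
After 1 (visit(L)): cur=L back=1 fwd=0
After 2 (visit(Q)): cur=Q back=2 fwd=0
After 3 (back): cur=L back=1 fwd=1
After 4 (forward): cur=Q back=2 fwd=0
After 5 (back): cur=L back=1 fwd=1
After 6 (forward): cur=Q back=2 fwd=0
After 7 (back): cur=L back=1 fwd=1
After 8 (back): cur=HOME back=0 fwd=2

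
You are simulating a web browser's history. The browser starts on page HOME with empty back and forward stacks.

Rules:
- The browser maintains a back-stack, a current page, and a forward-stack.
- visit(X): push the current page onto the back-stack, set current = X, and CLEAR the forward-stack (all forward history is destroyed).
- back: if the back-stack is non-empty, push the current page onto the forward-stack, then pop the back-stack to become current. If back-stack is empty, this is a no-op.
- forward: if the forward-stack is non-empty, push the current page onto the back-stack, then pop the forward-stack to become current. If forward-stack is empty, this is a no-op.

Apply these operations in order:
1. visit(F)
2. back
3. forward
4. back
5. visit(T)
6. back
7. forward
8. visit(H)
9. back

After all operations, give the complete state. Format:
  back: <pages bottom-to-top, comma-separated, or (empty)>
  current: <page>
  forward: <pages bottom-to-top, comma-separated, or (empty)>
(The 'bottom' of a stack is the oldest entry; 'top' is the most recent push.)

After 1 (visit(F)): cur=F back=1 fwd=0
After 2 (back): cur=HOME back=0 fwd=1
After 3 (forward): cur=F back=1 fwd=0
After 4 (back): cur=HOME back=0 fwd=1
After 5 (visit(T)): cur=T back=1 fwd=0
After 6 (back): cur=HOME back=0 fwd=1
After 7 (forward): cur=T back=1 fwd=0
After 8 (visit(H)): cur=H back=2 fwd=0
After 9 (back): cur=T back=1 fwd=1

Answer: back: HOME
current: T
forward: H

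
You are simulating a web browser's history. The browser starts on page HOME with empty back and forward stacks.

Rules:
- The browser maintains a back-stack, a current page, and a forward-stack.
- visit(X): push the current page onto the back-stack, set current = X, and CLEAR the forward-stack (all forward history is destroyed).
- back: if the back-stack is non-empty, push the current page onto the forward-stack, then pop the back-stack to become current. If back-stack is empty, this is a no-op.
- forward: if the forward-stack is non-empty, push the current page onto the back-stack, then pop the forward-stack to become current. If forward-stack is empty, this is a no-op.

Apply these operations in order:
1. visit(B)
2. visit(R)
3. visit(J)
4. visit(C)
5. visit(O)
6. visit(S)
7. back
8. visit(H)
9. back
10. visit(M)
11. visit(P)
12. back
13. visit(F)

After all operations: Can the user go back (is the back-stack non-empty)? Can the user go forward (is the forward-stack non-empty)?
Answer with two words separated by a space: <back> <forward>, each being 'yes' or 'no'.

After 1 (visit(B)): cur=B back=1 fwd=0
After 2 (visit(R)): cur=R back=2 fwd=0
After 3 (visit(J)): cur=J back=3 fwd=0
After 4 (visit(C)): cur=C back=4 fwd=0
After 5 (visit(O)): cur=O back=5 fwd=0
After 6 (visit(S)): cur=S back=6 fwd=0
After 7 (back): cur=O back=5 fwd=1
After 8 (visit(H)): cur=H back=6 fwd=0
After 9 (back): cur=O back=5 fwd=1
After 10 (visit(M)): cur=M back=6 fwd=0
After 11 (visit(P)): cur=P back=7 fwd=0
After 12 (back): cur=M back=6 fwd=1
After 13 (visit(F)): cur=F back=7 fwd=0

Answer: yes no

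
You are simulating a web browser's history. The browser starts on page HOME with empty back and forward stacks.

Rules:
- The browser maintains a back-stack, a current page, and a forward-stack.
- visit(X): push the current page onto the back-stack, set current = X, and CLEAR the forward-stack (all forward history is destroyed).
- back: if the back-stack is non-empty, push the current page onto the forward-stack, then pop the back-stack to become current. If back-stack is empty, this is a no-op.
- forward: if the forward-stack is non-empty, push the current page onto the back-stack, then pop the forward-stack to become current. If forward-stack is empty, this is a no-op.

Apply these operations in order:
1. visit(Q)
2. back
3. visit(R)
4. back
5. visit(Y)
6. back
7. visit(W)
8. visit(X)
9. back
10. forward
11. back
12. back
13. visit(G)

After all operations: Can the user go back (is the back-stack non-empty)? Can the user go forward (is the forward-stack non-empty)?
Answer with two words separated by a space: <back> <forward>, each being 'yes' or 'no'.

After 1 (visit(Q)): cur=Q back=1 fwd=0
After 2 (back): cur=HOME back=0 fwd=1
After 3 (visit(R)): cur=R back=1 fwd=0
After 4 (back): cur=HOME back=0 fwd=1
After 5 (visit(Y)): cur=Y back=1 fwd=0
After 6 (back): cur=HOME back=0 fwd=1
After 7 (visit(W)): cur=W back=1 fwd=0
After 8 (visit(X)): cur=X back=2 fwd=0
After 9 (back): cur=W back=1 fwd=1
After 10 (forward): cur=X back=2 fwd=0
After 11 (back): cur=W back=1 fwd=1
After 12 (back): cur=HOME back=0 fwd=2
After 13 (visit(G)): cur=G back=1 fwd=0

Answer: yes no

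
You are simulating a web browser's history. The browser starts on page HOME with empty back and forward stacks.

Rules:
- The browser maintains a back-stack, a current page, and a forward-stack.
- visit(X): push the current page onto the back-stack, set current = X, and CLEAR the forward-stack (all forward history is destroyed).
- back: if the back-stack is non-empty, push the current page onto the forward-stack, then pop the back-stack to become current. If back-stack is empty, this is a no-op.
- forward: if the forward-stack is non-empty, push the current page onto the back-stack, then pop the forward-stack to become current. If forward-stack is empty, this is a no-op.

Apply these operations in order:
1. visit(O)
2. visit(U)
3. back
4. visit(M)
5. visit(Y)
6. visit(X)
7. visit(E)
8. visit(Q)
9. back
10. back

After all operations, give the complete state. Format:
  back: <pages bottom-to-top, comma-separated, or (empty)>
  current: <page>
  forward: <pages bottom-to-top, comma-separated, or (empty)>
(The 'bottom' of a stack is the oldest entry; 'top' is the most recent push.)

Answer: back: HOME,O,M,Y
current: X
forward: Q,E

Derivation:
After 1 (visit(O)): cur=O back=1 fwd=0
After 2 (visit(U)): cur=U back=2 fwd=0
After 3 (back): cur=O back=1 fwd=1
After 4 (visit(M)): cur=M back=2 fwd=0
After 5 (visit(Y)): cur=Y back=3 fwd=0
After 6 (visit(X)): cur=X back=4 fwd=0
After 7 (visit(E)): cur=E back=5 fwd=0
After 8 (visit(Q)): cur=Q back=6 fwd=0
After 9 (back): cur=E back=5 fwd=1
After 10 (back): cur=X back=4 fwd=2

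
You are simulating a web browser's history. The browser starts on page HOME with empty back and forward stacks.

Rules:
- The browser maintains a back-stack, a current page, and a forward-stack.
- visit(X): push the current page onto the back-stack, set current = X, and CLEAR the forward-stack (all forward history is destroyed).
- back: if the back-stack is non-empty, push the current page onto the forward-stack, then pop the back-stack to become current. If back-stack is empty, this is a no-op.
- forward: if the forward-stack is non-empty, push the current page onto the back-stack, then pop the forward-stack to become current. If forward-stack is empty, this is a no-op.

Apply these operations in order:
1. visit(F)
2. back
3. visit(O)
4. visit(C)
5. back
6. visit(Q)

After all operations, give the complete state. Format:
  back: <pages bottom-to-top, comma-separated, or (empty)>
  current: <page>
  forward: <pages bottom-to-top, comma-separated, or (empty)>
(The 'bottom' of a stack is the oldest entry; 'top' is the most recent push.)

After 1 (visit(F)): cur=F back=1 fwd=0
After 2 (back): cur=HOME back=0 fwd=1
After 3 (visit(O)): cur=O back=1 fwd=0
After 4 (visit(C)): cur=C back=2 fwd=0
After 5 (back): cur=O back=1 fwd=1
After 6 (visit(Q)): cur=Q back=2 fwd=0

Answer: back: HOME,O
current: Q
forward: (empty)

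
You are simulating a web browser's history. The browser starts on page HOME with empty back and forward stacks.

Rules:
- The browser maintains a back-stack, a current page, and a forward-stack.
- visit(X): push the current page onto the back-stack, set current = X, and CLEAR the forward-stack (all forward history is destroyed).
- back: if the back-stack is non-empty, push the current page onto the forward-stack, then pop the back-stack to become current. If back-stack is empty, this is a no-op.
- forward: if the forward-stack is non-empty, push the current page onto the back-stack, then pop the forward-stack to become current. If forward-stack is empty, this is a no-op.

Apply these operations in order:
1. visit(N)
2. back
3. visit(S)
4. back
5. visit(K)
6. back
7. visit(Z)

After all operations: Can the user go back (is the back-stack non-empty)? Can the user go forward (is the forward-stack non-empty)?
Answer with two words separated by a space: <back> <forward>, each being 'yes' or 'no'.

After 1 (visit(N)): cur=N back=1 fwd=0
After 2 (back): cur=HOME back=0 fwd=1
After 3 (visit(S)): cur=S back=1 fwd=0
After 4 (back): cur=HOME back=0 fwd=1
After 5 (visit(K)): cur=K back=1 fwd=0
After 6 (back): cur=HOME back=0 fwd=1
After 7 (visit(Z)): cur=Z back=1 fwd=0

Answer: yes no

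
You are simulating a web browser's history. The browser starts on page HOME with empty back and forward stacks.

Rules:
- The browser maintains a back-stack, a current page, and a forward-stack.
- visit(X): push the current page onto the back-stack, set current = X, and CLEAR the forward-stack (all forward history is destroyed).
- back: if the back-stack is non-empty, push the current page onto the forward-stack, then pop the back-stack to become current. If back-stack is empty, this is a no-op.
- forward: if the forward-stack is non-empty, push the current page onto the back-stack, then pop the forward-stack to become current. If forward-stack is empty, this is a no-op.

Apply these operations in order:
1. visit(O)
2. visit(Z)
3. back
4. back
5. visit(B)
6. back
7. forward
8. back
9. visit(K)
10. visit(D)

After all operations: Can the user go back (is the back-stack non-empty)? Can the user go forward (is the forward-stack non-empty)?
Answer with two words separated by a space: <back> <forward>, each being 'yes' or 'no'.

After 1 (visit(O)): cur=O back=1 fwd=0
After 2 (visit(Z)): cur=Z back=2 fwd=0
After 3 (back): cur=O back=1 fwd=1
After 4 (back): cur=HOME back=0 fwd=2
After 5 (visit(B)): cur=B back=1 fwd=0
After 6 (back): cur=HOME back=0 fwd=1
After 7 (forward): cur=B back=1 fwd=0
After 8 (back): cur=HOME back=0 fwd=1
After 9 (visit(K)): cur=K back=1 fwd=0
After 10 (visit(D)): cur=D back=2 fwd=0

Answer: yes no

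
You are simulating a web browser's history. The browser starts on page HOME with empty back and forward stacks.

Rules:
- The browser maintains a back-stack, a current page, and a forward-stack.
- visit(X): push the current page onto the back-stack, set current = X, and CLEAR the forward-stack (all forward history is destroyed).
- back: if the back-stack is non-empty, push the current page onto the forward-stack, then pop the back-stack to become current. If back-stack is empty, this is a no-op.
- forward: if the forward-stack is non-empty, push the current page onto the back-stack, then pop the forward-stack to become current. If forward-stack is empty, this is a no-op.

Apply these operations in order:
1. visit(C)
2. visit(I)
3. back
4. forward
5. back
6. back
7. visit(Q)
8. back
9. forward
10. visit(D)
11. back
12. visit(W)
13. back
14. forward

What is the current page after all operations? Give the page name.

Answer: W

Derivation:
After 1 (visit(C)): cur=C back=1 fwd=0
After 2 (visit(I)): cur=I back=2 fwd=0
After 3 (back): cur=C back=1 fwd=1
After 4 (forward): cur=I back=2 fwd=0
After 5 (back): cur=C back=1 fwd=1
After 6 (back): cur=HOME back=0 fwd=2
After 7 (visit(Q)): cur=Q back=1 fwd=0
After 8 (back): cur=HOME back=0 fwd=1
After 9 (forward): cur=Q back=1 fwd=0
After 10 (visit(D)): cur=D back=2 fwd=0
After 11 (back): cur=Q back=1 fwd=1
After 12 (visit(W)): cur=W back=2 fwd=0
After 13 (back): cur=Q back=1 fwd=1
After 14 (forward): cur=W back=2 fwd=0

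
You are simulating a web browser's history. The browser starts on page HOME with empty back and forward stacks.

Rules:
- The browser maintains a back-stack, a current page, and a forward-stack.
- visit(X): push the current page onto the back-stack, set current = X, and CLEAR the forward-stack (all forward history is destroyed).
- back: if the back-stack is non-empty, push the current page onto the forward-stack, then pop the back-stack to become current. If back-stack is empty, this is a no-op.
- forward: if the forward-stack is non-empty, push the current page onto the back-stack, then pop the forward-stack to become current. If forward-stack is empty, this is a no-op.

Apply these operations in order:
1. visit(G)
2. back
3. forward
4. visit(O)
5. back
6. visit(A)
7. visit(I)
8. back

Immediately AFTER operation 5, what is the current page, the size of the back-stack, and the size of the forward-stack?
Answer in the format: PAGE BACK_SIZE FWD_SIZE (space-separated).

After 1 (visit(G)): cur=G back=1 fwd=0
After 2 (back): cur=HOME back=0 fwd=1
After 3 (forward): cur=G back=1 fwd=0
After 4 (visit(O)): cur=O back=2 fwd=0
After 5 (back): cur=G back=1 fwd=1

G 1 1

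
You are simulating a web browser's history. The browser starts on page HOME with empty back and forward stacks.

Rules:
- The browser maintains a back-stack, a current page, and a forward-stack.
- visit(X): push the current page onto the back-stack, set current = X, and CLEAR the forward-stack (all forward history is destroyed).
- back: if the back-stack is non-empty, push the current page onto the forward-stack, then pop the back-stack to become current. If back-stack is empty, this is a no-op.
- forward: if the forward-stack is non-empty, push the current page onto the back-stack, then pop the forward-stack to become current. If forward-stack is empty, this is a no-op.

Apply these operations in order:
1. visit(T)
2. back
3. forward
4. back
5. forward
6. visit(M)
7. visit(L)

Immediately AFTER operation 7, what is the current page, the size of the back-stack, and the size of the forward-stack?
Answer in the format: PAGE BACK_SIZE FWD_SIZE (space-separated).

After 1 (visit(T)): cur=T back=1 fwd=0
After 2 (back): cur=HOME back=0 fwd=1
After 3 (forward): cur=T back=1 fwd=0
After 4 (back): cur=HOME back=0 fwd=1
After 5 (forward): cur=T back=1 fwd=0
After 6 (visit(M)): cur=M back=2 fwd=0
After 7 (visit(L)): cur=L back=3 fwd=0

L 3 0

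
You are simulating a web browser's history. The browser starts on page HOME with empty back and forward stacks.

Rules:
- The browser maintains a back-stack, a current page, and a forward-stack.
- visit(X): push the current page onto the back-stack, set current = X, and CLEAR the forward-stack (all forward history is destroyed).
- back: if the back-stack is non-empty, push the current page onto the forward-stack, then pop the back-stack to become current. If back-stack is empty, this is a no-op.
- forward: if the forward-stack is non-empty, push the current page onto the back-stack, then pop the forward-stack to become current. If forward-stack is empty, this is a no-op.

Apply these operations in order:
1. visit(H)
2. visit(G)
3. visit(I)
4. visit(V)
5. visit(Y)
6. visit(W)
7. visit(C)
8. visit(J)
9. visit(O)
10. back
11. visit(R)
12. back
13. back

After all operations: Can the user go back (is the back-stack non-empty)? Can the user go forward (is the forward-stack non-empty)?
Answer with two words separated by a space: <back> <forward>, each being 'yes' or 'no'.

After 1 (visit(H)): cur=H back=1 fwd=0
After 2 (visit(G)): cur=G back=2 fwd=0
After 3 (visit(I)): cur=I back=3 fwd=0
After 4 (visit(V)): cur=V back=4 fwd=0
After 5 (visit(Y)): cur=Y back=5 fwd=0
After 6 (visit(W)): cur=W back=6 fwd=0
After 7 (visit(C)): cur=C back=7 fwd=0
After 8 (visit(J)): cur=J back=8 fwd=0
After 9 (visit(O)): cur=O back=9 fwd=0
After 10 (back): cur=J back=8 fwd=1
After 11 (visit(R)): cur=R back=9 fwd=0
After 12 (back): cur=J back=8 fwd=1
After 13 (back): cur=C back=7 fwd=2

Answer: yes yes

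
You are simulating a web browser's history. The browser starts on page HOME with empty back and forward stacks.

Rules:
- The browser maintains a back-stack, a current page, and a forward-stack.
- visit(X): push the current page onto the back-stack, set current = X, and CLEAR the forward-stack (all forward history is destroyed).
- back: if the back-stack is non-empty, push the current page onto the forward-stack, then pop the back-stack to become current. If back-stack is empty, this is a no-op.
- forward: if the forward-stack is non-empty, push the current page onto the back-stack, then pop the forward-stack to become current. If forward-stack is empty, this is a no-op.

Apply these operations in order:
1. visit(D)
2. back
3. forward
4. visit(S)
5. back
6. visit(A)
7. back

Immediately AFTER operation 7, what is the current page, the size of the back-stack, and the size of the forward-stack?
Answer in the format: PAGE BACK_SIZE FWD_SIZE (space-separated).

After 1 (visit(D)): cur=D back=1 fwd=0
After 2 (back): cur=HOME back=0 fwd=1
After 3 (forward): cur=D back=1 fwd=0
After 4 (visit(S)): cur=S back=2 fwd=0
After 5 (back): cur=D back=1 fwd=1
After 6 (visit(A)): cur=A back=2 fwd=0
After 7 (back): cur=D back=1 fwd=1

D 1 1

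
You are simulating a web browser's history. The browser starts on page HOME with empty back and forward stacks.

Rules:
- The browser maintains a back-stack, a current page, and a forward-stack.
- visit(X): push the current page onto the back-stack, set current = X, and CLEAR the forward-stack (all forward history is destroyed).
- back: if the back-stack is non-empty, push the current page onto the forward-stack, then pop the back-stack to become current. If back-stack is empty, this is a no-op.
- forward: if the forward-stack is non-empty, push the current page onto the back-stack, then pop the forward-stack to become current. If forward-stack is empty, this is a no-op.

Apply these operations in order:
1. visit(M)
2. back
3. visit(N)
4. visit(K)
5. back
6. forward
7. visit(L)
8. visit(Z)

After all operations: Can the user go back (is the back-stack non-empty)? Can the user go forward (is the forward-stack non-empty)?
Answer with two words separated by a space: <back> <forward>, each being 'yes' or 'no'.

After 1 (visit(M)): cur=M back=1 fwd=0
After 2 (back): cur=HOME back=0 fwd=1
After 3 (visit(N)): cur=N back=1 fwd=0
After 4 (visit(K)): cur=K back=2 fwd=0
After 5 (back): cur=N back=1 fwd=1
After 6 (forward): cur=K back=2 fwd=0
After 7 (visit(L)): cur=L back=3 fwd=0
After 8 (visit(Z)): cur=Z back=4 fwd=0

Answer: yes no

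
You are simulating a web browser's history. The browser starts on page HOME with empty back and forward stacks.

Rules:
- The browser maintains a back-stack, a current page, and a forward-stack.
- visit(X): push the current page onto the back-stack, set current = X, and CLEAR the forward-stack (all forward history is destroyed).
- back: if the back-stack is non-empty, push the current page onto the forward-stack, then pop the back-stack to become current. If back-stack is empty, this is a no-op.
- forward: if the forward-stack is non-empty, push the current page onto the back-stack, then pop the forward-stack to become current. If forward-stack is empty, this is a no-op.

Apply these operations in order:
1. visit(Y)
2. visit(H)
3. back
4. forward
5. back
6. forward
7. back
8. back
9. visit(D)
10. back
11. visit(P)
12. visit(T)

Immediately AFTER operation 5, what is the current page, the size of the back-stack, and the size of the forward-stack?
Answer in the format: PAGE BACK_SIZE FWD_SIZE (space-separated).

After 1 (visit(Y)): cur=Y back=1 fwd=0
After 2 (visit(H)): cur=H back=2 fwd=0
After 3 (back): cur=Y back=1 fwd=1
After 4 (forward): cur=H back=2 fwd=0
After 5 (back): cur=Y back=1 fwd=1

Y 1 1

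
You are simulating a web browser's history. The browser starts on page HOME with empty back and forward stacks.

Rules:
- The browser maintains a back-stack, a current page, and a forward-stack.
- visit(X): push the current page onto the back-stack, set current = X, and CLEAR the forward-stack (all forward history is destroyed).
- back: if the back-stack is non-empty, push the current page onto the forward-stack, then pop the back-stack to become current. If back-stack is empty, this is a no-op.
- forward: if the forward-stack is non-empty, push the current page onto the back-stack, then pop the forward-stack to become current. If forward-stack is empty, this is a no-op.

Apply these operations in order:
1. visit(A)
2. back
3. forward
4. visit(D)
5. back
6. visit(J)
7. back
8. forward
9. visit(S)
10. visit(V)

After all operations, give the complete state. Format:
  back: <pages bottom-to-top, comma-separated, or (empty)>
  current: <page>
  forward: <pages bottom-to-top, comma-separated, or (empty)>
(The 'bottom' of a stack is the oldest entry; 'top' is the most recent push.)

After 1 (visit(A)): cur=A back=1 fwd=0
After 2 (back): cur=HOME back=0 fwd=1
After 3 (forward): cur=A back=1 fwd=0
After 4 (visit(D)): cur=D back=2 fwd=0
After 5 (back): cur=A back=1 fwd=1
After 6 (visit(J)): cur=J back=2 fwd=0
After 7 (back): cur=A back=1 fwd=1
After 8 (forward): cur=J back=2 fwd=0
After 9 (visit(S)): cur=S back=3 fwd=0
After 10 (visit(V)): cur=V back=4 fwd=0

Answer: back: HOME,A,J,S
current: V
forward: (empty)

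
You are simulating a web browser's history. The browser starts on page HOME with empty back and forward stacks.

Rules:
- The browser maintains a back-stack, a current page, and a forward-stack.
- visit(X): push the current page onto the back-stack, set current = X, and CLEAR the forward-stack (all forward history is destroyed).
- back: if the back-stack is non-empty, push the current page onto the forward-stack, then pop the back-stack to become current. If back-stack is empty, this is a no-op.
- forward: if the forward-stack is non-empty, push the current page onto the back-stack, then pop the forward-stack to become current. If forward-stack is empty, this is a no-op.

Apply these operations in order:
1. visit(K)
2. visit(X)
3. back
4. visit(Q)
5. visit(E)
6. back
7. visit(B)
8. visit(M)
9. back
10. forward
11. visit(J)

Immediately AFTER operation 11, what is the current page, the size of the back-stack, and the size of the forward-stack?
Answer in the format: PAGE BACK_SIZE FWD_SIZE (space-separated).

After 1 (visit(K)): cur=K back=1 fwd=0
After 2 (visit(X)): cur=X back=2 fwd=0
After 3 (back): cur=K back=1 fwd=1
After 4 (visit(Q)): cur=Q back=2 fwd=0
After 5 (visit(E)): cur=E back=3 fwd=0
After 6 (back): cur=Q back=2 fwd=1
After 7 (visit(B)): cur=B back=3 fwd=0
After 8 (visit(M)): cur=M back=4 fwd=0
After 9 (back): cur=B back=3 fwd=1
After 10 (forward): cur=M back=4 fwd=0
After 11 (visit(J)): cur=J back=5 fwd=0

J 5 0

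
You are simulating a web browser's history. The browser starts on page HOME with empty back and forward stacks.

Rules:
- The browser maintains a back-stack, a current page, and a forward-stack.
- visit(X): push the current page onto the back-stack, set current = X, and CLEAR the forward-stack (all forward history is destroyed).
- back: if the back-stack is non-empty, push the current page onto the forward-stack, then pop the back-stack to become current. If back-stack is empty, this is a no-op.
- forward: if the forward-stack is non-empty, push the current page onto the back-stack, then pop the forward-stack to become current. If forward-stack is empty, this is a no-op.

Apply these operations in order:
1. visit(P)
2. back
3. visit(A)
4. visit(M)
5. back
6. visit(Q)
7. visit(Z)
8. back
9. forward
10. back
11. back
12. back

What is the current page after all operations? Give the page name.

After 1 (visit(P)): cur=P back=1 fwd=0
After 2 (back): cur=HOME back=0 fwd=1
After 3 (visit(A)): cur=A back=1 fwd=0
After 4 (visit(M)): cur=M back=2 fwd=0
After 5 (back): cur=A back=1 fwd=1
After 6 (visit(Q)): cur=Q back=2 fwd=0
After 7 (visit(Z)): cur=Z back=3 fwd=0
After 8 (back): cur=Q back=2 fwd=1
After 9 (forward): cur=Z back=3 fwd=0
After 10 (back): cur=Q back=2 fwd=1
After 11 (back): cur=A back=1 fwd=2
After 12 (back): cur=HOME back=0 fwd=3

Answer: HOME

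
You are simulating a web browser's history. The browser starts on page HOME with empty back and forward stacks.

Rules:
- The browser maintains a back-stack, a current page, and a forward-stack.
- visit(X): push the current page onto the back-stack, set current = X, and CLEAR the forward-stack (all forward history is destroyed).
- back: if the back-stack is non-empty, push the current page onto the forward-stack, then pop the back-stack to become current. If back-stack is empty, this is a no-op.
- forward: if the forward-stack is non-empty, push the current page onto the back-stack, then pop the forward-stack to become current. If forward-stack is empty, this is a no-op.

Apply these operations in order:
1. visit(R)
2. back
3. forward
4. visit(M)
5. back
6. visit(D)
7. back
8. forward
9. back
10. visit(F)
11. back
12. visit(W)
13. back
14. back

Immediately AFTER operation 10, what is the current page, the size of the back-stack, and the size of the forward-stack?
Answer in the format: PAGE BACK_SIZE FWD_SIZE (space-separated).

After 1 (visit(R)): cur=R back=1 fwd=0
After 2 (back): cur=HOME back=0 fwd=1
After 3 (forward): cur=R back=1 fwd=0
After 4 (visit(M)): cur=M back=2 fwd=0
After 5 (back): cur=R back=1 fwd=1
After 6 (visit(D)): cur=D back=2 fwd=0
After 7 (back): cur=R back=1 fwd=1
After 8 (forward): cur=D back=2 fwd=0
After 9 (back): cur=R back=1 fwd=1
After 10 (visit(F)): cur=F back=2 fwd=0

F 2 0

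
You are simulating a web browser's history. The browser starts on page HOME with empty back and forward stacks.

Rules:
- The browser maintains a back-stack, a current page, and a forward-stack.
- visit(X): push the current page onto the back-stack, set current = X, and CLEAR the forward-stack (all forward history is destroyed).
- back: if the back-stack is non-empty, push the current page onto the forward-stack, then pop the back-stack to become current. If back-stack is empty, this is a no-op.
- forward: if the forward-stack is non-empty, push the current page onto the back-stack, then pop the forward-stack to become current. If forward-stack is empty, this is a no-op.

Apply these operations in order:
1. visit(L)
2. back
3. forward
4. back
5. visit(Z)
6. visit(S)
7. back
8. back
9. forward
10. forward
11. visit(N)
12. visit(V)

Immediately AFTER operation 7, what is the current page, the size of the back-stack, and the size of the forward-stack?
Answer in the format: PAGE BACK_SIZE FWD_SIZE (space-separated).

After 1 (visit(L)): cur=L back=1 fwd=0
After 2 (back): cur=HOME back=0 fwd=1
After 3 (forward): cur=L back=1 fwd=0
After 4 (back): cur=HOME back=0 fwd=1
After 5 (visit(Z)): cur=Z back=1 fwd=0
After 6 (visit(S)): cur=S back=2 fwd=0
After 7 (back): cur=Z back=1 fwd=1

Z 1 1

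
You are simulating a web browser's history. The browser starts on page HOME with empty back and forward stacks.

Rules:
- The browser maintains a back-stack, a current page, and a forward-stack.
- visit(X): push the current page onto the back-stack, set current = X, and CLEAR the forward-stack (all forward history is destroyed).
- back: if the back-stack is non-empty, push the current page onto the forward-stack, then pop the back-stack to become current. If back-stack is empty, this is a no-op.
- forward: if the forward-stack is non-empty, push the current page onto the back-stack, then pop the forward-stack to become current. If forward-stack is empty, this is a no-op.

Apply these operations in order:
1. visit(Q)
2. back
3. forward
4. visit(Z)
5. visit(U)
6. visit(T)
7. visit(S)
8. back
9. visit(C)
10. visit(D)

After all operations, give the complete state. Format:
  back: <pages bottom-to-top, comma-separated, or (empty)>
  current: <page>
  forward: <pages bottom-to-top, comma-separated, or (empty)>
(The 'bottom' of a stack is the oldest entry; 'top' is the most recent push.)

Answer: back: HOME,Q,Z,U,T,C
current: D
forward: (empty)

Derivation:
After 1 (visit(Q)): cur=Q back=1 fwd=0
After 2 (back): cur=HOME back=0 fwd=1
After 3 (forward): cur=Q back=1 fwd=0
After 4 (visit(Z)): cur=Z back=2 fwd=0
After 5 (visit(U)): cur=U back=3 fwd=0
After 6 (visit(T)): cur=T back=4 fwd=0
After 7 (visit(S)): cur=S back=5 fwd=0
After 8 (back): cur=T back=4 fwd=1
After 9 (visit(C)): cur=C back=5 fwd=0
After 10 (visit(D)): cur=D back=6 fwd=0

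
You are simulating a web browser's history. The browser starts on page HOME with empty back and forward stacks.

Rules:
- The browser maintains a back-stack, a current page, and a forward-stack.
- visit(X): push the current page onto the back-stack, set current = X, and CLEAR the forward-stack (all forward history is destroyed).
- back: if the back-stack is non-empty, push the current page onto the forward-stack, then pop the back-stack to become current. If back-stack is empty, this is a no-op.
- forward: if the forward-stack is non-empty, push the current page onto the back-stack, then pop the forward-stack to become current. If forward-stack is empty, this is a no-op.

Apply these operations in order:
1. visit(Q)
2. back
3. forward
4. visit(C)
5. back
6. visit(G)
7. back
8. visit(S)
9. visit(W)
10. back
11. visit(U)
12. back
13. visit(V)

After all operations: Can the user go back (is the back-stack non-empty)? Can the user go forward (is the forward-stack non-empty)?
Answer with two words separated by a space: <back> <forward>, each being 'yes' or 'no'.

Answer: yes no

Derivation:
After 1 (visit(Q)): cur=Q back=1 fwd=0
After 2 (back): cur=HOME back=0 fwd=1
After 3 (forward): cur=Q back=1 fwd=0
After 4 (visit(C)): cur=C back=2 fwd=0
After 5 (back): cur=Q back=1 fwd=1
After 6 (visit(G)): cur=G back=2 fwd=0
After 7 (back): cur=Q back=1 fwd=1
After 8 (visit(S)): cur=S back=2 fwd=0
After 9 (visit(W)): cur=W back=3 fwd=0
After 10 (back): cur=S back=2 fwd=1
After 11 (visit(U)): cur=U back=3 fwd=0
After 12 (back): cur=S back=2 fwd=1
After 13 (visit(V)): cur=V back=3 fwd=0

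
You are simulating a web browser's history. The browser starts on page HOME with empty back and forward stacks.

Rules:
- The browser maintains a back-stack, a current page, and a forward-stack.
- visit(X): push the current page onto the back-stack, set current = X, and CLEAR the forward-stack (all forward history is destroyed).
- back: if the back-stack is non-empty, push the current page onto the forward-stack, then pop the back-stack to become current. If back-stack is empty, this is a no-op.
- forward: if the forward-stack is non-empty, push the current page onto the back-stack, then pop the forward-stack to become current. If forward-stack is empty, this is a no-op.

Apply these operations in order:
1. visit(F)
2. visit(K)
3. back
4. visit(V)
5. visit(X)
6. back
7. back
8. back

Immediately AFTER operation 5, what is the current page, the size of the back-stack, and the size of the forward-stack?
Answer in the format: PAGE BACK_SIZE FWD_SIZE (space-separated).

After 1 (visit(F)): cur=F back=1 fwd=0
After 2 (visit(K)): cur=K back=2 fwd=0
After 3 (back): cur=F back=1 fwd=1
After 4 (visit(V)): cur=V back=2 fwd=0
After 5 (visit(X)): cur=X back=3 fwd=0

X 3 0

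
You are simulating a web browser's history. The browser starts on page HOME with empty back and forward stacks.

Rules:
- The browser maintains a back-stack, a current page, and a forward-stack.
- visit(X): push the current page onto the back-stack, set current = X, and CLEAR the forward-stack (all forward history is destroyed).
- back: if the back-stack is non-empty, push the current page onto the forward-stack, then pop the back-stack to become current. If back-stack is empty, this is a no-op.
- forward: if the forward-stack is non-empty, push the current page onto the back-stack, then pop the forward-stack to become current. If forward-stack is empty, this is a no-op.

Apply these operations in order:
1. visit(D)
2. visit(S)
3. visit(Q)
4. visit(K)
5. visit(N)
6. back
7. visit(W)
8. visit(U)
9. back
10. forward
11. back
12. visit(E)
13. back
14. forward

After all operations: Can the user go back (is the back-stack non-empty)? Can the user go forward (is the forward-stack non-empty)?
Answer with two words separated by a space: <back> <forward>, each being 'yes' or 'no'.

Answer: yes no

Derivation:
After 1 (visit(D)): cur=D back=1 fwd=0
After 2 (visit(S)): cur=S back=2 fwd=0
After 3 (visit(Q)): cur=Q back=3 fwd=0
After 4 (visit(K)): cur=K back=4 fwd=0
After 5 (visit(N)): cur=N back=5 fwd=0
After 6 (back): cur=K back=4 fwd=1
After 7 (visit(W)): cur=W back=5 fwd=0
After 8 (visit(U)): cur=U back=6 fwd=0
After 9 (back): cur=W back=5 fwd=1
After 10 (forward): cur=U back=6 fwd=0
After 11 (back): cur=W back=5 fwd=1
After 12 (visit(E)): cur=E back=6 fwd=0
After 13 (back): cur=W back=5 fwd=1
After 14 (forward): cur=E back=6 fwd=0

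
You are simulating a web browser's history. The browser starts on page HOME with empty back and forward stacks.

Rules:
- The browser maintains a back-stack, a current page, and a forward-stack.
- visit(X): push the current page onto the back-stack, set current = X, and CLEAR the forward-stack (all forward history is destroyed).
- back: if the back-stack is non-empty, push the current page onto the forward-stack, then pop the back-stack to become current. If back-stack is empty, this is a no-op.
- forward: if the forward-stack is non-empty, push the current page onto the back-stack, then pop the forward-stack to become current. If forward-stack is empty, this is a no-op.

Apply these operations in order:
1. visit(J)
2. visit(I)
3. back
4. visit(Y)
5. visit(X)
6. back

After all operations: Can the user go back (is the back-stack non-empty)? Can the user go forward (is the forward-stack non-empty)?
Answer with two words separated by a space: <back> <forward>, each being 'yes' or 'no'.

After 1 (visit(J)): cur=J back=1 fwd=0
After 2 (visit(I)): cur=I back=2 fwd=0
After 3 (back): cur=J back=1 fwd=1
After 4 (visit(Y)): cur=Y back=2 fwd=0
After 5 (visit(X)): cur=X back=3 fwd=0
After 6 (back): cur=Y back=2 fwd=1

Answer: yes yes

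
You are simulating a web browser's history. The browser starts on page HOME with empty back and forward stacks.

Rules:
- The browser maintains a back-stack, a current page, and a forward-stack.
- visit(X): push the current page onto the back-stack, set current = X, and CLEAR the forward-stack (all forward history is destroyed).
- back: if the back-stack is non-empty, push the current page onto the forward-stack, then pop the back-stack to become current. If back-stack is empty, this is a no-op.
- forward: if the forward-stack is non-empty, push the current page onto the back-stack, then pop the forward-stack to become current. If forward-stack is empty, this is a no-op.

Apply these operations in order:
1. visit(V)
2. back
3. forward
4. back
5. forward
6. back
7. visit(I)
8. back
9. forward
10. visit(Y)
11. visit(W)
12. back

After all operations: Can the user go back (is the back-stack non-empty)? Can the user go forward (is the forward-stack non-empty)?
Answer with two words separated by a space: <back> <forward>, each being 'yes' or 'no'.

Answer: yes yes

Derivation:
After 1 (visit(V)): cur=V back=1 fwd=0
After 2 (back): cur=HOME back=0 fwd=1
After 3 (forward): cur=V back=1 fwd=0
After 4 (back): cur=HOME back=0 fwd=1
After 5 (forward): cur=V back=1 fwd=0
After 6 (back): cur=HOME back=0 fwd=1
After 7 (visit(I)): cur=I back=1 fwd=0
After 8 (back): cur=HOME back=0 fwd=1
After 9 (forward): cur=I back=1 fwd=0
After 10 (visit(Y)): cur=Y back=2 fwd=0
After 11 (visit(W)): cur=W back=3 fwd=0
After 12 (back): cur=Y back=2 fwd=1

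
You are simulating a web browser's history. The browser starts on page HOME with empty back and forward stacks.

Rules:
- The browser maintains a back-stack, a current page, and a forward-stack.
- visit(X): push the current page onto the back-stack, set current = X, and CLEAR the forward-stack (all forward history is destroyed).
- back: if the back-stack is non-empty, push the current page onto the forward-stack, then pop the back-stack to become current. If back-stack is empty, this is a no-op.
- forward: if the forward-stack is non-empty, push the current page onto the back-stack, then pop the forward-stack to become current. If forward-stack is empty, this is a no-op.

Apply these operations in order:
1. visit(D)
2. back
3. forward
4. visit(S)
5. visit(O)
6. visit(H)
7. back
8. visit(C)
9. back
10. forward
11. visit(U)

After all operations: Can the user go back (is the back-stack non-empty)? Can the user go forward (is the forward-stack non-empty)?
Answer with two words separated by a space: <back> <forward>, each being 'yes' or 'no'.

Answer: yes no

Derivation:
After 1 (visit(D)): cur=D back=1 fwd=0
After 2 (back): cur=HOME back=0 fwd=1
After 3 (forward): cur=D back=1 fwd=0
After 4 (visit(S)): cur=S back=2 fwd=0
After 5 (visit(O)): cur=O back=3 fwd=0
After 6 (visit(H)): cur=H back=4 fwd=0
After 7 (back): cur=O back=3 fwd=1
After 8 (visit(C)): cur=C back=4 fwd=0
After 9 (back): cur=O back=3 fwd=1
After 10 (forward): cur=C back=4 fwd=0
After 11 (visit(U)): cur=U back=5 fwd=0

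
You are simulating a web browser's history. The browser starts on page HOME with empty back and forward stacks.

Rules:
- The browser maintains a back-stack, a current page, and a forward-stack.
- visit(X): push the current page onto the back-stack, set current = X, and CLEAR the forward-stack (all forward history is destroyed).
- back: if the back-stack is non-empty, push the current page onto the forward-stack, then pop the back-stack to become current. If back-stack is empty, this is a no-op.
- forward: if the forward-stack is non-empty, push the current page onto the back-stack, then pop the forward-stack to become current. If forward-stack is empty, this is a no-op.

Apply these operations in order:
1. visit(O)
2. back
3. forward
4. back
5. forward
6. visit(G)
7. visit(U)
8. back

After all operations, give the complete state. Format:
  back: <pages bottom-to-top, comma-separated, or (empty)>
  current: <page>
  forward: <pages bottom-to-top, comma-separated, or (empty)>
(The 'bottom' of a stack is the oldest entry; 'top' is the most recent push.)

After 1 (visit(O)): cur=O back=1 fwd=0
After 2 (back): cur=HOME back=0 fwd=1
After 3 (forward): cur=O back=1 fwd=0
After 4 (back): cur=HOME back=0 fwd=1
After 5 (forward): cur=O back=1 fwd=0
After 6 (visit(G)): cur=G back=2 fwd=0
After 7 (visit(U)): cur=U back=3 fwd=0
After 8 (back): cur=G back=2 fwd=1

Answer: back: HOME,O
current: G
forward: U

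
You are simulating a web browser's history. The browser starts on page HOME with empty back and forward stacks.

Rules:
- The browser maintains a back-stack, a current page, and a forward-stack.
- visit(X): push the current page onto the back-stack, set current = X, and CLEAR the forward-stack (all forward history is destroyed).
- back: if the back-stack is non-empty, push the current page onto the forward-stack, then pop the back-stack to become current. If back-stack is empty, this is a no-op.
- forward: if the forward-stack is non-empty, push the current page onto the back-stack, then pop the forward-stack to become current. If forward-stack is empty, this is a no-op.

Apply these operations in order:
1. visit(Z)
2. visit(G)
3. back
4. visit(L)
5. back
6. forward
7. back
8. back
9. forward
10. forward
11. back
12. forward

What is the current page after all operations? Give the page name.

After 1 (visit(Z)): cur=Z back=1 fwd=0
After 2 (visit(G)): cur=G back=2 fwd=0
After 3 (back): cur=Z back=1 fwd=1
After 4 (visit(L)): cur=L back=2 fwd=0
After 5 (back): cur=Z back=1 fwd=1
After 6 (forward): cur=L back=2 fwd=0
After 7 (back): cur=Z back=1 fwd=1
After 8 (back): cur=HOME back=0 fwd=2
After 9 (forward): cur=Z back=1 fwd=1
After 10 (forward): cur=L back=2 fwd=0
After 11 (back): cur=Z back=1 fwd=1
After 12 (forward): cur=L back=2 fwd=0

Answer: L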